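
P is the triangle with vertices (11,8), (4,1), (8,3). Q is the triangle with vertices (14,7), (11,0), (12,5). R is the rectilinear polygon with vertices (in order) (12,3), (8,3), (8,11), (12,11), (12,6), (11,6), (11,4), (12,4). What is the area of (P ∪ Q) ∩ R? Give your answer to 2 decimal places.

|P ∪ Q| = 11.
|(P ∪ Q) ∩ R| = 3.30.

3.30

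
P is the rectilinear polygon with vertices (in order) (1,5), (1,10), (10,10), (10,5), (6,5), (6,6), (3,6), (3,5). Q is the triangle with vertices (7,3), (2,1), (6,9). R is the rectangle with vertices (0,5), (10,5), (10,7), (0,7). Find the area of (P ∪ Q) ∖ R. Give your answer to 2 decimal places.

37.67

|P ∪ Q| = 54.4167.
|(P ∪ Q) ∩ R| = 16.75.
|(P ∪ Q) ∖ R| = 54.4167 − 16.75 = 37.67.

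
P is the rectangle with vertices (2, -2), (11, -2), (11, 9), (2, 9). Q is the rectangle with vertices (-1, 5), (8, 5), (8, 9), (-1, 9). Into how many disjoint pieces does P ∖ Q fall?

1

P ∖ Q is a single connected region.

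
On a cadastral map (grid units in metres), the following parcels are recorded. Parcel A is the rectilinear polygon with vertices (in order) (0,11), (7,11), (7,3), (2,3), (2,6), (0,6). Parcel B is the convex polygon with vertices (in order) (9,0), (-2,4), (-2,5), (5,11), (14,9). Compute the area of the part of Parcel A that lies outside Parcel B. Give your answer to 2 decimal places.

11.16

|Parcel A| = 50, |Parcel A∩Parcel B| = 38.8413.
|Parcel A ∖ Parcel B| = |Parcel A| − |Parcel A∩Parcel B| = 50 − 38.8413 = 11.16.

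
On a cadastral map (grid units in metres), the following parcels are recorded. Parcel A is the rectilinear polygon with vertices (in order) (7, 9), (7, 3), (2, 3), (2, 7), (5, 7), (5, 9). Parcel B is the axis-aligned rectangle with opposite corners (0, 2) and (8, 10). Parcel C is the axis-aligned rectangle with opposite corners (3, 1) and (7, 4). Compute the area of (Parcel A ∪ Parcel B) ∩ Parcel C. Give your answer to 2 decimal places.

8.00

The region (Parcel A ∪ Parcel B) ∩ Parcel C is the polygon with vertices (3,2), (3,4), (7,4), (7,2).
By the shoelace formula its area is 8.00.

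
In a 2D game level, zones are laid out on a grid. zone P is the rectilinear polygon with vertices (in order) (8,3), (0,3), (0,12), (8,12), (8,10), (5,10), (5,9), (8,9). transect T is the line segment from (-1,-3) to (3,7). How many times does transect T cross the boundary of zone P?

The segment meets the boundary at (1.4,3).

1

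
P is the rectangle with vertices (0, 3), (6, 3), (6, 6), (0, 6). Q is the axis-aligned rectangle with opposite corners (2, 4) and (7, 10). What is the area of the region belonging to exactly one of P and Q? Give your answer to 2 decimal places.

|P∩Q|: x∈[2,6], y∈[4,6] → 4·2 = 8.
|P △ Q| = |P| + |Q| − 2·|P∩Q| = 18 + 30 − 16 = 32.00.

32.00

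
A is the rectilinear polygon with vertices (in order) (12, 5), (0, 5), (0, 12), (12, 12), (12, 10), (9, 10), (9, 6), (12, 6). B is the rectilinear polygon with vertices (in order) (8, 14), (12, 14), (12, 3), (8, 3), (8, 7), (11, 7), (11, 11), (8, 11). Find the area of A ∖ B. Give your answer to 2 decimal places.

|A| = 72, |A∩B| = 10.
|A ∖ B| = |A| − |A∩B| = 72 − 10 = 62.00.

62.00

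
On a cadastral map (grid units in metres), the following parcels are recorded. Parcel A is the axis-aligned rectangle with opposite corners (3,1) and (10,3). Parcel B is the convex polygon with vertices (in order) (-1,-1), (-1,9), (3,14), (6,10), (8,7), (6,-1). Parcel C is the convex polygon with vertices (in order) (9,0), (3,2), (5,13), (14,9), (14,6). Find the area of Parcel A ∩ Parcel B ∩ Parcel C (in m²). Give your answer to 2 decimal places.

5.91

The intersection is the polygon with vertices (7,3), (6.5,1), (6,1), (3,2), (3.182,3).
By the shoelace formula its area is 5.91.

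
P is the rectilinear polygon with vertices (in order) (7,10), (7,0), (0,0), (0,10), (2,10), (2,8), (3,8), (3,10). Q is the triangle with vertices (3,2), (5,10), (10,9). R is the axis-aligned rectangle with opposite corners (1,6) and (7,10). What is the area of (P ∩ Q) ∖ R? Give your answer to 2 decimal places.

6.00

|P ∩ Q| = 15.6.
|(P ∩ Q) ∩ R| = 9.6.
|(P ∩ Q) ∖ R| = 15.6 − 9.6 = 6.00.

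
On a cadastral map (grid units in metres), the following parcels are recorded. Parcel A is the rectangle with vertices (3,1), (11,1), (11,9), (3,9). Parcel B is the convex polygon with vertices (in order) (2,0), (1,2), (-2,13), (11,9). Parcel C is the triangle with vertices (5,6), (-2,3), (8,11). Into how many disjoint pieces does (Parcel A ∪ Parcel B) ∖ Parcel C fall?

2

(Parcel A ∪ Parcel B) ∖ Parcel C splits into 2 disjoint pieces (area 65.3002, area 33.9449).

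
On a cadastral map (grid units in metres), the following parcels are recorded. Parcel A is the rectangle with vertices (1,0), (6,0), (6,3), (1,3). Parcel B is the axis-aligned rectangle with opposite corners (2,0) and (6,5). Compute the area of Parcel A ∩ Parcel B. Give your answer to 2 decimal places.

12.00

|Parcel A∩Parcel B|: x∈[2,6], y∈[0,3] → 4·3 = 12.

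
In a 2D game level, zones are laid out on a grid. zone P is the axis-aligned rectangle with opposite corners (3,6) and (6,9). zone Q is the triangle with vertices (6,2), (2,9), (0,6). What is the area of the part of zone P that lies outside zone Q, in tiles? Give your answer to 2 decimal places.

|zone P| = 9, |zone P∩zone Q| = 0.4464.
|zone P ∖ zone Q| = |zone P| − |zone P∩zone Q| = 9 − 0.4464 = 8.55.

8.55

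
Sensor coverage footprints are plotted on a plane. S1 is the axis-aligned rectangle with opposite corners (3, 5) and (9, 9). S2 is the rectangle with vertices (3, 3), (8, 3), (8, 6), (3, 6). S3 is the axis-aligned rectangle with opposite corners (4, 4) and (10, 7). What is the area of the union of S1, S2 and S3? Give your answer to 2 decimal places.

38.00

By inclusion–exclusion:
Individual areas: |S1| = 24, |S2| = 15, |S3| = 18.
|S1∩S2|: x∈[3,8], y∈[5,6] → 5·1 = 5.
|S1∩S3|: x∈[4,9], y∈[5,7] → 5·2 = 10.
|S2∩S3|: x∈[4,8], y∈[4,6] → 4·2 = 8.
|S1∩S2∩S3| = 4.
|S1 ∪ S2 ∪ S3| = 57 − 23 + 4 = 38.00.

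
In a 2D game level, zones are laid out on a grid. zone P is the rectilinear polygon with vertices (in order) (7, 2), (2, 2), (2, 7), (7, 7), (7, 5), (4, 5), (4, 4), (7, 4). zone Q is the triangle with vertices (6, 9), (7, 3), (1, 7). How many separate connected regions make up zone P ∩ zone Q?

zone P ∩ zone Q splits into 2 disjoint pieces (area 7.6667, area 0.6667).

2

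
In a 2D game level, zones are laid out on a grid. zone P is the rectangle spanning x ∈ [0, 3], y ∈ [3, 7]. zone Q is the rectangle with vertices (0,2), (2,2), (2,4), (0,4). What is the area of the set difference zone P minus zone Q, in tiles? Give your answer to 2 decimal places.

|zone P∩zone Q|: x∈[0,2], y∈[3,4] → 2·1 = 2.
|zone P| = 12.
|zone P ∖ zone Q| = |zone P| − |zone P∩zone Q| = 12 − 2 = 10.00.

10.00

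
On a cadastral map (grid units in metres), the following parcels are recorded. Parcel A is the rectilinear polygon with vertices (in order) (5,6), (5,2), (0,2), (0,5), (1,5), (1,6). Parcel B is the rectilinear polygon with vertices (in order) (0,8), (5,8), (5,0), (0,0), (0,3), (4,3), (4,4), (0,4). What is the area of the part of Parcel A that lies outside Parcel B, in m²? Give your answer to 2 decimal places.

|Parcel A| = 19, |Parcel A∩Parcel B| = 15.
|Parcel A ∖ Parcel B| = |Parcel A| − |Parcel A∩Parcel B| = 19 − 15 = 4.00.

4.00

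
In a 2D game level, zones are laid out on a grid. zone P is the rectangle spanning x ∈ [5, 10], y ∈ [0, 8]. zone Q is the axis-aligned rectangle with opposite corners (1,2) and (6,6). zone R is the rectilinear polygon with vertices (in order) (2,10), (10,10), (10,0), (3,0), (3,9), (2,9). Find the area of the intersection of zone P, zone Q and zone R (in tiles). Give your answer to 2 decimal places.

The intersection is the polygon with vertices (6,6), (6,2), (5,2), (5,6).
By the shoelace formula its area is 4.00.

4.00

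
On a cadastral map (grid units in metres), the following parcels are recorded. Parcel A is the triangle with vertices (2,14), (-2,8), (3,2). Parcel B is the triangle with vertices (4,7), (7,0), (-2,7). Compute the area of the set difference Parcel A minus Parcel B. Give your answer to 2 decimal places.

19.03

|Parcel A| = 27, |Parcel A∩Parcel B| = 7.968.
|Parcel A ∖ Parcel B| = |Parcel A| − |Parcel A∩Parcel B| = 27 − 7.968 = 19.03.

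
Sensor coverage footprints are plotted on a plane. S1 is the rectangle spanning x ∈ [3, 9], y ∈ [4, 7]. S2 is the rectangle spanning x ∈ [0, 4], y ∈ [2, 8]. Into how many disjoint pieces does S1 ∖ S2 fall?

S1 ∖ S2 is a single connected region.

1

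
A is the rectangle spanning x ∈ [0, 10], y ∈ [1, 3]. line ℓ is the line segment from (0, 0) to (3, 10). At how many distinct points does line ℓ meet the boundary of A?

2

The segment meets the boundary at (0.9,3), (0.3,1).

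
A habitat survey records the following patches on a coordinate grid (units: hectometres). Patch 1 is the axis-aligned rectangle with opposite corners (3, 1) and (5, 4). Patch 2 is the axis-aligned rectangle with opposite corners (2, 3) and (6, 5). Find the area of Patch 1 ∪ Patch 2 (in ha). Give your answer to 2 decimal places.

12.00

By inclusion–exclusion:
Individual areas: |Patch 1| = 6, |Patch 2| = 8.
|Patch 1∩Patch 2|: x∈[3,5], y∈[3,4] → 2·1 = 2.
|Patch 1 ∪ Patch 2| = 14 − 2 = 12.00.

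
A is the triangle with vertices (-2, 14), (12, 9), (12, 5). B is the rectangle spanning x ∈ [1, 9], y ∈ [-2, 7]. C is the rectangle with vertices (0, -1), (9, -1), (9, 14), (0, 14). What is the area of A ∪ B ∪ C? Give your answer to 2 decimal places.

154.29

By inclusion–exclusion:
Individual areas: |A| = 28, |B| = 72, |C| = 135.
|A∩B| = 0.004.
|A∩C| = 16.7143.
|B∩C|: x∈[1,9], y∈[-1,7] → 8·8 = 64.
|A∩B∩C| = 0.004.
|A ∪ B ∪ C| = 235 − 80.7183 + 0.004 = 154.29.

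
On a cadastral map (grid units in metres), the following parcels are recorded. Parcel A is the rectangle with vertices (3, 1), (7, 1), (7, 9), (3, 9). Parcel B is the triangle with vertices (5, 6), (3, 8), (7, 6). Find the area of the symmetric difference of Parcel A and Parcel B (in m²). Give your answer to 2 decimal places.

30.00

|Parcel A| = 32, |Parcel B| = 2, |Parcel A∩Parcel B| = 2.
|Parcel A △ Parcel B| = |Parcel A| + |Parcel B| − 2·|Parcel A∩Parcel B| = 32 + 2 − 4 = 30.00.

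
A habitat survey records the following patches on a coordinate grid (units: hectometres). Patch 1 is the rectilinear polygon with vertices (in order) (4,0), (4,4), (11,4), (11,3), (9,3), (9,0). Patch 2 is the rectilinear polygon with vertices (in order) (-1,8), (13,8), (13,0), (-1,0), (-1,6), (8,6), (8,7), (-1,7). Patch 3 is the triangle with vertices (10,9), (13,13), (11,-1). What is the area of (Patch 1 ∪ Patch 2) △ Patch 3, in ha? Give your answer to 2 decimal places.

100.57

|Patch 1 ∪ Patch 2| = 103.
|(Patch 1 ∪ Patch 2) ∩ Patch 3| = 9.7143.
|(Patch 1 ∪ Patch 2) △ Patch 3| = 103 + 17 − 19.4286 = 100.57.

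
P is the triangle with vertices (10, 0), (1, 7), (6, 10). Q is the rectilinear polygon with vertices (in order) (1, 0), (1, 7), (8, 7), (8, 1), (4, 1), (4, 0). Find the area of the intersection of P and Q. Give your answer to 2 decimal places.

The intersection is the polygon with vertices (1,7), (7.2,7), (8,5), (8,1.556).
By the shoelace formula its area is 18.26.

18.26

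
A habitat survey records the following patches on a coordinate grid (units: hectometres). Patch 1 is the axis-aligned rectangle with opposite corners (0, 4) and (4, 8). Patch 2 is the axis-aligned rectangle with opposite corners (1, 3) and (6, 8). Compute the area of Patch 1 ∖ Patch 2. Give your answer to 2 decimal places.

|Patch 1∩Patch 2|: x∈[1,4], y∈[4,8] → 3·4 = 12.
|Patch 1| = 16.
|Patch 1 ∖ Patch 2| = |Patch 1| − |Patch 1∩Patch 2| = 16 − 12 = 4.00.

4.00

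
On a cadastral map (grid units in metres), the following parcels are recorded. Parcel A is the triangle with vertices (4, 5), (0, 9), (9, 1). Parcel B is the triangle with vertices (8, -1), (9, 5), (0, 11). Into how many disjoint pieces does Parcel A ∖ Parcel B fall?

2

Parcel A ∖ Parcel B splits into 2 disjoint pieces (area 0.7273, area 0.0152).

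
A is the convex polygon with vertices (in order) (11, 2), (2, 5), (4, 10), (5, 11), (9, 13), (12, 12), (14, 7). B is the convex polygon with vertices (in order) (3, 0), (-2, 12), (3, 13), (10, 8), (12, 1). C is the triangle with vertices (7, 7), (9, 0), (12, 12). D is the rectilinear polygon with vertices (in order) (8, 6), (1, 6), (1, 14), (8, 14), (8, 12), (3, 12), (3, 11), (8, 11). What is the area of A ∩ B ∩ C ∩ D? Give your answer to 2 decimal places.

1.36

The intersection is the polygon with vertices (7,7), (8,8), (8,6), (7.286,6).
By the shoelace formula its area is 1.36.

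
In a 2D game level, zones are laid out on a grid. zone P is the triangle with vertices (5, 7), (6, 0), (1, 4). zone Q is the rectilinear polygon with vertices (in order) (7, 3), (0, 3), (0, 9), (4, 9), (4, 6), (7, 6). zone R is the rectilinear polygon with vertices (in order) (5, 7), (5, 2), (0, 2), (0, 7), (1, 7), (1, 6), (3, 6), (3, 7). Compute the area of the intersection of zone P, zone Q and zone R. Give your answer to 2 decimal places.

8.75

The intersection is the polygon with vertices (2.25,3), (1,4), (4,6.25), (4,6), (5,6), (5,3).
By the shoelace formula its area is 8.75.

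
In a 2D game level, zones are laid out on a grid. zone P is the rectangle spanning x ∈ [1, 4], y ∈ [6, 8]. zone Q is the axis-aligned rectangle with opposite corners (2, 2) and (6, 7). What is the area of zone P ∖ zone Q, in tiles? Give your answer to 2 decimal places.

|zone P∩zone Q|: x∈[2,4], y∈[6,7] → 2·1 = 2.
|zone P| = 6.
|zone P ∖ zone Q| = |zone P| − |zone P∩zone Q| = 6 − 2 = 4.00.

4.00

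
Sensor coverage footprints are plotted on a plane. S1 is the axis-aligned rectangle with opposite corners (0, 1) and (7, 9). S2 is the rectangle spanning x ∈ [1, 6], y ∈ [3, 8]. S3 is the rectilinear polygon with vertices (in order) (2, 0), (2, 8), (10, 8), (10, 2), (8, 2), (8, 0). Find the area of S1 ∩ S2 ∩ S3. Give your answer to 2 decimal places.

20.00

The intersection is the polygon with vertices (6,8), (6,3), (2,3), (2,8).
By the shoelace formula its area is 20.00.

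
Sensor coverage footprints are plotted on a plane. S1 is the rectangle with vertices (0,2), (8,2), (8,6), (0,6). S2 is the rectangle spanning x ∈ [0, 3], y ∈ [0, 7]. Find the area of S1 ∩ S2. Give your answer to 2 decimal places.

12.00

|S1∩S2|: x∈[0,3], y∈[2,6] → 3·4 = 12.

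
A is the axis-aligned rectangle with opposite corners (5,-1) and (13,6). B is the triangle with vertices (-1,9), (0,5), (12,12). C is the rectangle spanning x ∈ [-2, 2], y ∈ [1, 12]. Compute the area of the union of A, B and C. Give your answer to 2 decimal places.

117.63

By inclusion–exclusion:
Individual areas: |A| = 56, |B| = 27.5, |C| = 44.
|A∩B| = 0.
|A∩C| = 0 (no overlap).
|B∩C| = 9.8718.
|A∩B∩C| = 0.
|A ∪ B ∪ C| = 127.5 − 9.8718 + 0 = 117.63.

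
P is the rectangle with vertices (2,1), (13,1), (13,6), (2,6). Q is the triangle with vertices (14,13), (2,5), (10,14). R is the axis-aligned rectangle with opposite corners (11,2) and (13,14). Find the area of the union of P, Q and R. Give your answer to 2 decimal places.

By inclusion–exclusion:
Individual areas: |P| = 55, |Q| = 22, |R| = 24.
|P∩Q| = 0.3056.
|P∩R|: x∈[11,13], y∈[2,6] → 2·4 = 8.
|Q∩R| = 3.6667.
|P∩Q∩R| = 0.
|P ∪ Q ∪ R| = 101 − 11.9722 + 0 = 89.03.

89.03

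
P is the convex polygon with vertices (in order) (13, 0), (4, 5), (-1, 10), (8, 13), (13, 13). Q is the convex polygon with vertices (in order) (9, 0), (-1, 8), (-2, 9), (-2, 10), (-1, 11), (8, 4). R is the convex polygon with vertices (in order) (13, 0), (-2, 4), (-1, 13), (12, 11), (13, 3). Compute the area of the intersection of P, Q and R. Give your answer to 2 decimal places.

The intersection is the polygon with vertices (-1,10), (-0.1,10.3), (8,4), (8.355,2.581), (4,5).
By the shoelace formula its area is 14.21.

14.21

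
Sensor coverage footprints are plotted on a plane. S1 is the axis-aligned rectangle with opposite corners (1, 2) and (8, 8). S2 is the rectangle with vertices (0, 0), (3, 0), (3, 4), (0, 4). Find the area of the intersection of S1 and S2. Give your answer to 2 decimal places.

|S1∩S2|: x∈[1,3], y∈[2,4] → 2·2 = 4.

4.00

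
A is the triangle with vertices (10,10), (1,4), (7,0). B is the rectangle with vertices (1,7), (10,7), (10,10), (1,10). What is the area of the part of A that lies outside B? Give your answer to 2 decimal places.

|A| = 36, |A∩B| = 5.4.
|A ∖ B| = |A| − |A∩B| = 36 − 5.4 = 30.60.

30.60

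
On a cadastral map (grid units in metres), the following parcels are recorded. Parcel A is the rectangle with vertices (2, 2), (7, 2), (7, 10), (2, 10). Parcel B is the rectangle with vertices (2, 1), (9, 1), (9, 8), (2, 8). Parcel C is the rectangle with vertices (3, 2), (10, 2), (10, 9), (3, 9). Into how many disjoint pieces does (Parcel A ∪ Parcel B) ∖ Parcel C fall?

(Parcel A ∪ Parcel B) ∖ Parcel C is a single connected region.

1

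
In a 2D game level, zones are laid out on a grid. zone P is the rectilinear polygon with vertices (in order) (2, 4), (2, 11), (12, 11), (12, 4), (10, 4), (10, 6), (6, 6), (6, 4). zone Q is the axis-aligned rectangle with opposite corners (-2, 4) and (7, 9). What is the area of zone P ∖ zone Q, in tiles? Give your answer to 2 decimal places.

39.00

|zone P| = 62, |zone P∩zone Q| = 23.
|zone P ∖ zone Q| = |zone P| − |zone P∩zone Q| = 62 − 23 = 39.00.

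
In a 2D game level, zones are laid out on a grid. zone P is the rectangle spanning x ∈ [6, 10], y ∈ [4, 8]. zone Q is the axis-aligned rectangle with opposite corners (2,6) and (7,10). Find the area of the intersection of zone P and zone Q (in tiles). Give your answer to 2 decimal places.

|zone P∩zone Q|: x∈[6,7], y∈[6,8] → 1·2 = 2.

2.00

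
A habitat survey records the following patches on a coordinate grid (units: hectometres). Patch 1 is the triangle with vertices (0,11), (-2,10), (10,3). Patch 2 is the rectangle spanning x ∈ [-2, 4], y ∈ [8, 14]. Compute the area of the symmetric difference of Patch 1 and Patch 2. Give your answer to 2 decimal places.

|Patch 1| = 13, |Patch 2| = 36, |Patch 1∩Patch 2| = 7.1964.
|Patch 1 △ Patch 2| = |Patch 1| + |Patch 2| − 2·|Patch 1∩Patch 2| = 13 + 36 − 14.3929 = 34.61.

34.61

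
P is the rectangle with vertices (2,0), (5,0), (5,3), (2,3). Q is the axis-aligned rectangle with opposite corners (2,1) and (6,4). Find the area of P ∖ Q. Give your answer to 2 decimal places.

|P∩Q|: x∈[2,5], y∈[1,3] → 3·2 = 6.
|P| = 9.
|P ∖ Q| = |P| − |P∩Q| = 9 − 6 = 3.00.

3.00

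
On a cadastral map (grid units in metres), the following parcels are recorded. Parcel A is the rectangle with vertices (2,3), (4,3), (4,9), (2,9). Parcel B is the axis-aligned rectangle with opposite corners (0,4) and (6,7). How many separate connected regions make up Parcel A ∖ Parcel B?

2

Parcel A ∖ Parcel B splits into 2 disjoint pieces (area 2, area 4).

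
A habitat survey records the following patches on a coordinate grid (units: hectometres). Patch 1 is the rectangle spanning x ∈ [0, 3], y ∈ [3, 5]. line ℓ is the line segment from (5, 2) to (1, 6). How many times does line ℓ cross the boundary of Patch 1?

2

The segment meets the boundary at (2,5), (3,4).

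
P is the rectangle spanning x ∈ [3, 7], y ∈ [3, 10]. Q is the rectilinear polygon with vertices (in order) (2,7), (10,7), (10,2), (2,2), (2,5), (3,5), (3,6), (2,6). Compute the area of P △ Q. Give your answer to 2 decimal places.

|P| = 28, |Q| = 39, |P∩Q| = 16.
|P △ Q| = |P| + |Q| − 2·|P∩Q| = 28 + 39 − 32 = 35.00.

35.00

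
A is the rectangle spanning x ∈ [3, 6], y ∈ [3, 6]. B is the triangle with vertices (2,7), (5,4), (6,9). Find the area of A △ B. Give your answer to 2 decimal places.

13.20

|A| = 9, |B| = 9, |A∩B| = 2.4.
|A △ B| = |A| + |B| − 2·|A∩B| = 9 + 9 − 4.8 = 13.20.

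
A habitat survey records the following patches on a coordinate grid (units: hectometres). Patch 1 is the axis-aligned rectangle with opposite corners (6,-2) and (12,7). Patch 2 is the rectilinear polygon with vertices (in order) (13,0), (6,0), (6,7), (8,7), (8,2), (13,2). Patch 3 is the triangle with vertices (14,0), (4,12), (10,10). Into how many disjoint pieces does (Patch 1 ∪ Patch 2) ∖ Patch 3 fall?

2

(Patch 1 ∪ Patch 2) ∖ Patch 3 splits into 2 disjoint pieces (area 46.9167, area 0.8).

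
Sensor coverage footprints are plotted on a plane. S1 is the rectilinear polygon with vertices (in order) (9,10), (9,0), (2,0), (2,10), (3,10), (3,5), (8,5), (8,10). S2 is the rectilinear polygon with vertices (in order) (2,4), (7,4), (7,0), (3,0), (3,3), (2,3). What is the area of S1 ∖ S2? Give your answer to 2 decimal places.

28.00

|S1| = 45, |S1∩S2| = 17.
|S1 ∖ S2| = |S1| − |S1∩S2| = 45 − 17 = 28.00.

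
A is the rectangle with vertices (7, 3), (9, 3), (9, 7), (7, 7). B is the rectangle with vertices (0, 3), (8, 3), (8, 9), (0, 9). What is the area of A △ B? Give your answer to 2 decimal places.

|A∩B|: x∈[7,8], y∈[3,7] → 1·4 = 4.
|A △ B| = |A| + |B| − 2·|A∩B| = 8 + 48 − 8 = 48.00.

48.00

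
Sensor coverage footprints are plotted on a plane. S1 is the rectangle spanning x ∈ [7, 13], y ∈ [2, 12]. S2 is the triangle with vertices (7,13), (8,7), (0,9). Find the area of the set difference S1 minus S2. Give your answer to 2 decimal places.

57.21

|S1| = 60, |S1∩S2| = 2.7917.
|S1 ∖ S2| = |S1| − |S1∩S2| = 60 − 2.7917 = 57.21.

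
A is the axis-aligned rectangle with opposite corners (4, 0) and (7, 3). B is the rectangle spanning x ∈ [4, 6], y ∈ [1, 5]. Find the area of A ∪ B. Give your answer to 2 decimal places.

13.00

By inclusion–exclusion:
Individual areas: |A| = 9, |B| = 8.
|A∩B|: x∈[4,6], y∈[1,3] → 2·2 = 4.
|A ∪ B| = 17 − 4 = 13.00.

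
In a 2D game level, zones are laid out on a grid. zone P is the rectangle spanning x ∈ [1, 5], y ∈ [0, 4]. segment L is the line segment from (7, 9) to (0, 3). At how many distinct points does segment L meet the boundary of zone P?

The segment meets the boundary at (1,3.857), (1.167,4).

2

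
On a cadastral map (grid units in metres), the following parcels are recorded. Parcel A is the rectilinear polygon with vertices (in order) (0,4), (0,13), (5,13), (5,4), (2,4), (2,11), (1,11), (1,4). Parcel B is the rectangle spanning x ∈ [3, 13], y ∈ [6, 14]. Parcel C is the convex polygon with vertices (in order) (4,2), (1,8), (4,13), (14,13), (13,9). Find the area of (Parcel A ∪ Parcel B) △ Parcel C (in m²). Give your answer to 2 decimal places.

|Parcel A ∪ Parcel B| = 104.
|(Parcel A ∪ Parcel B) ∩ Parcel C| = 72.881.
|(Parcel A ∪ Parcel B) △ Parcel C| = 104 + 86 − 145.7619 = 44.24.

44.24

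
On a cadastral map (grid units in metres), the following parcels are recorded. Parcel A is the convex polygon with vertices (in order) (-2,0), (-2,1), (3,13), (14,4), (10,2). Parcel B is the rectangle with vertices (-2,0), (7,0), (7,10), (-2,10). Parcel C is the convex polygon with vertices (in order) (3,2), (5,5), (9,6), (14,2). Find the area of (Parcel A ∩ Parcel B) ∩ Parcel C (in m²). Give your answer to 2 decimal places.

9.50

The region (Parcel A ∩ Parcel B) ∩ Parcel C is the polygon with vertices (7,2), (3,2), (5,5), (7,5.5).
By the shoelace formula its area is 9.50.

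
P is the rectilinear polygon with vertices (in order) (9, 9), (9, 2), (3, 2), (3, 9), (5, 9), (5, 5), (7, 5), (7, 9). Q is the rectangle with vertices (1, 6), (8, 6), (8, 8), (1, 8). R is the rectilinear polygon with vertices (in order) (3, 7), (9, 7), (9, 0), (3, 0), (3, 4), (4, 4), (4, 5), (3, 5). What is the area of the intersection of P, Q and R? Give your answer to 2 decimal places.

3.00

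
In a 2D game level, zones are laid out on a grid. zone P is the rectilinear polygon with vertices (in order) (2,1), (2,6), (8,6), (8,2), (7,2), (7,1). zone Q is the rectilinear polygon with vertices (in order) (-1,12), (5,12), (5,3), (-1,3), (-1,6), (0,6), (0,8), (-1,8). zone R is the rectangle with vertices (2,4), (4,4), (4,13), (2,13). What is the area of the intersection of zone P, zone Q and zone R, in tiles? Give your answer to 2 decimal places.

The intersection is the polygon with vertices (4,6), (4,4), (2,4), (2,6).
By the shoelace formula its area is 4.00.

4.00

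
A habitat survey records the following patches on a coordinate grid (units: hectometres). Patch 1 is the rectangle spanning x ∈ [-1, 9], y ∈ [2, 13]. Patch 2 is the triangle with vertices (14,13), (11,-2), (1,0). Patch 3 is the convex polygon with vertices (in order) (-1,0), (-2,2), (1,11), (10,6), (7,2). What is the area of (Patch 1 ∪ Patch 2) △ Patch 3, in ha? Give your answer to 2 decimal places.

110.67

|Patch 1 ∪ Patch 2| = 170.
|(Patch 1 ∪ Patch 2) ∩ Patch 3| = 67.1667.
|(Patch 1 ∪ Patch 2) △ Patch 3| = 170 + 75 − 134.3333 = 110.67.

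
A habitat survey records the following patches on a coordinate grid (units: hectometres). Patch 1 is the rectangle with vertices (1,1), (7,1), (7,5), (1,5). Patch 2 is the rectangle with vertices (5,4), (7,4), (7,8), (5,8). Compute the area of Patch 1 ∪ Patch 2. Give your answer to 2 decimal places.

By inclusion–exclusion:
Individual areas: |Patch 1| = 24, |Patch 2| = 8.
|Patch 1∩Patch 2|: x∈[5,7], y∈[4,5] → 2·1 = 2.
|Patch 1 ∪ Patch 2| = 32 − 2 = 30.00.

30.00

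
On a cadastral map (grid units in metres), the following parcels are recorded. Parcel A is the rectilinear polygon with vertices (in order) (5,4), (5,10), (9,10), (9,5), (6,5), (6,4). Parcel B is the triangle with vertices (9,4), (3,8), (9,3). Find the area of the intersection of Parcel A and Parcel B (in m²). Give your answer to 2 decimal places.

The intersection is the polygon with vertices (5,6.667), (7.5,5), (6.6,5), (5,6.333).
By the shoelace formula its area is 1.02.

1.02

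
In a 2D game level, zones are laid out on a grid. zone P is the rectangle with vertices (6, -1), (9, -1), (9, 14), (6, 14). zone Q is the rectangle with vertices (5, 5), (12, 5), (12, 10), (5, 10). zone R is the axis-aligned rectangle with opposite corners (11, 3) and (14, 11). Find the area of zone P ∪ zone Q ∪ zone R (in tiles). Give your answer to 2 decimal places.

By inclusion–exclusion:
Individual areas: |zone P| = 45, |zone Q| = 35, |zone R| = 24.
|zone P∩zone Q|: x∈[6,9], y∈[5,10] → 3·5 = 15.
|zone P∩zone R| = 0 (no overlap).
|zone Q∩zone R|: x∈[11,12], y∈[5,10] → 1·5 = 5.
|zone P∩zone Q∩zone R| = 0.
|zone P ∪ zone Q ∪ zone R| = 104 − 20 + 0 = 84.00.

84.00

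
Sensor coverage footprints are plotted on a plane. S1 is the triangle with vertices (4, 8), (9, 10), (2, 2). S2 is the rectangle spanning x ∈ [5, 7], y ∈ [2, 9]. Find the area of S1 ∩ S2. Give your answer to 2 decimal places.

The intersection is the polygon with vertices (6.5,9), (7,9), (7,7.714), (5,5.429), (5,8.4).
By the shoelace formula its area is 4.41.

4.41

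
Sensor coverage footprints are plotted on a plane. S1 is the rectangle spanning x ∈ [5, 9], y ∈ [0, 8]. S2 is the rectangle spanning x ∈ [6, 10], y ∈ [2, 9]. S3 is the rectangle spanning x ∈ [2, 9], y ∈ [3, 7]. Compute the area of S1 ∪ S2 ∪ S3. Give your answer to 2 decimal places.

54.00

By inclusion–exclusion:
Individual areas: |S1| = 32, |S2| = 28, |S3| = 28.
|S1∩S2|: x∈[6,9], y∈[2,8] → 3·6 = 18.
|S1∩S3|: x∈[5,9], y∈[3,7] → 4·4 = 16.
|S2∩S3|: x∈[6,9], y∈[3,7] → 3·4 = 12.
|S1∩S2∩S3| = 12.
|S1 ∪ S2 ∪ S3| = 88 − 46 + 12 = 54.00.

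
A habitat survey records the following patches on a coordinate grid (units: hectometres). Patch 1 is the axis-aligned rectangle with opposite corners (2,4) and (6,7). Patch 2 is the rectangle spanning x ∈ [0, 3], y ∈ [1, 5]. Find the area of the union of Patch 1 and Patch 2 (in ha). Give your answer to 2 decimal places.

23.00

By inclusion–exclusion:
Individual areas: |Patch 1| = 12, |Patch 2| = 12.
|Patch 1∩Patch 2|: x∈[2,3], y∈[4,5] → 1·1 = 1.
|Patch 1 ∪ Patch 2| = 24 − 1 = 23.00.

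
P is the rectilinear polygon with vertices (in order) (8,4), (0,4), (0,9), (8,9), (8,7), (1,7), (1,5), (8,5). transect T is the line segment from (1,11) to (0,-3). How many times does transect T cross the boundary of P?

2

The segment meets the boundary at (0.5,4), (0.857,9).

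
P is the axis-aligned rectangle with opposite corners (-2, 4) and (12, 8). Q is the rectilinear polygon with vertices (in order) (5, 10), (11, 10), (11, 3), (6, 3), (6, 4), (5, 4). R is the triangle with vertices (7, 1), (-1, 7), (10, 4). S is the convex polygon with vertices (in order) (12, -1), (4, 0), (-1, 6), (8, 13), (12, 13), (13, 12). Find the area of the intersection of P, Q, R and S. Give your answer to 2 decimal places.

The intersection is the polygon with vertices (5,4), (5,5.364), (10,4), (6,4).
By the shoelace formula its area is 3.41.

3.41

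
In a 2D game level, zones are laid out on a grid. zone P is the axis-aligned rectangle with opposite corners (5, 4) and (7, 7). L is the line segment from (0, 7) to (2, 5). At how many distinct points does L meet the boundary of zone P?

The segment lies entirely outside zone P and never meets its boundary.

0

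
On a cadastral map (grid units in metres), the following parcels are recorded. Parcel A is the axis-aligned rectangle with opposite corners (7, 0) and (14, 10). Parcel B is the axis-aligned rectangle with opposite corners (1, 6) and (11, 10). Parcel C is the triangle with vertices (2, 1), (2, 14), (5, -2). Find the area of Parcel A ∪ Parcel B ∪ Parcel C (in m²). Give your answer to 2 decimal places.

109.00

By inclusion–exclusion:
Individual areas: |Parcel A| = 70, |Parcel B| = 40, |Parcel C| = 19.5.
|Parcel A∩Parcel B|: x∈[7,11], y∈[6,10] → 4·4 = 16.
|Parcel A∩Parcel C| = 0.
|Parcel B∩Parcel C| = 4.5.
|Parcel A∩Parcel B∩Parcel C| = 0.
|Parcel A ∪ Parcel B ∪ Parcel C| = 129.5 − 20.5 + 0 = 109.00.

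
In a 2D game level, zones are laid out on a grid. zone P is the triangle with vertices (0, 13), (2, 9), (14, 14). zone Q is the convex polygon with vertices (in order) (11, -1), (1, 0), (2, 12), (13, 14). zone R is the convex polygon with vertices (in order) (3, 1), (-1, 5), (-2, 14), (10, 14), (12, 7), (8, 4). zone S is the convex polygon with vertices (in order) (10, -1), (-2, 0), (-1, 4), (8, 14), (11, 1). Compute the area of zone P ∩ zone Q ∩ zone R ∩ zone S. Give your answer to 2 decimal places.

The intersection is the polygon with vertices (8.201,13.127), (8.526,11.719), (4.4,10), (7.022,12.913).
By the shoelace formula its area is 4.62.

4.62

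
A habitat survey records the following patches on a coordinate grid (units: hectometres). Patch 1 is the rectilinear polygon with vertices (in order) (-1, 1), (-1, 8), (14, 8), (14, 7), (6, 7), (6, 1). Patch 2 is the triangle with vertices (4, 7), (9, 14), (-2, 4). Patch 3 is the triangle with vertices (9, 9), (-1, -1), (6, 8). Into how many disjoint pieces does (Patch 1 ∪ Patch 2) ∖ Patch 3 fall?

3

(Patch 1 ∪ Patch 2) ∖ Patch 3 splits into 3 disjoint pieces (area 37.0918, area 6.5, area 12.5).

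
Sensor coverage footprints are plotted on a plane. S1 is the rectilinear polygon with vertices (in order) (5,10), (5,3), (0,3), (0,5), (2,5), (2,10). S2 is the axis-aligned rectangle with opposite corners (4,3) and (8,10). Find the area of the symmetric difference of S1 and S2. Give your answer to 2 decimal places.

39.00

|S1| = 25, |S2| = 28, |S1∩S2| = 7.
|S1 △ S2| = |S1| + |S2| − 2·|S1∩S2| = 25 + 28 − 14 = 39.00.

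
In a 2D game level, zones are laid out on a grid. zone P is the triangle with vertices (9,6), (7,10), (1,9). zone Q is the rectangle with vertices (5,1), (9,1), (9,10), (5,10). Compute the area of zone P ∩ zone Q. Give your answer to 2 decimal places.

8.67

The intersection is the polygon with vertices (9,6), (5,7.5), (5,9.667), (7,10).
By the shoelace formula its area is 8.67.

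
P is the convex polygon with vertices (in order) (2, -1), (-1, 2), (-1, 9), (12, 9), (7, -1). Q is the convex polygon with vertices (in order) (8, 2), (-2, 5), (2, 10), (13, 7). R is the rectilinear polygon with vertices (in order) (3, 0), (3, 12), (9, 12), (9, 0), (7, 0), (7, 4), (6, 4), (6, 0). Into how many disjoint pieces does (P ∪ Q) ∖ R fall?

(P ∪ Q) ∖ R splits into 2 disjoint pieces (area 45.7886, area 13.48).

2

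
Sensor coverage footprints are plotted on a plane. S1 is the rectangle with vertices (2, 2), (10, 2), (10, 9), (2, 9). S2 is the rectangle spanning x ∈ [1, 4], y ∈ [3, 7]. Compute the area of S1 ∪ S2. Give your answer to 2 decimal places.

By inclusion–exclusion:
Individual areas: |S1| = 56, |S2| = 12.
|S1∩S2|: x∈[2,4], y∈[3,7] → 2·4 = 8.
|S1 ∪ S2| = 68 − 8 = 60.00.

60.00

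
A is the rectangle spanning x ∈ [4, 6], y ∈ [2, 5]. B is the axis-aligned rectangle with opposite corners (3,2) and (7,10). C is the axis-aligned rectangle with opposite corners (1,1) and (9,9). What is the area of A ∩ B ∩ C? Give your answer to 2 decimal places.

6.00

The intersection is the polygon with vertices (6,5), (6,2), (4,2), (4,5).
By the shoelace formula its area is 6.00.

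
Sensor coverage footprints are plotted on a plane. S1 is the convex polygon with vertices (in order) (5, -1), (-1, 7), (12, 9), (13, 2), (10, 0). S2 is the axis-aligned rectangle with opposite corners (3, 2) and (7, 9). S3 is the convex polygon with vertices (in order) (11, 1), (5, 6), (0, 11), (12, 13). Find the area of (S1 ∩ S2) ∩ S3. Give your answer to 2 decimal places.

7.42

The region (S1 ∩ S2) ∩ S3 is the polygon with vertices (7,4.333), (5,6), (3.333,7.667), (7,8.231).
By the shoelace formula its area is 7.42.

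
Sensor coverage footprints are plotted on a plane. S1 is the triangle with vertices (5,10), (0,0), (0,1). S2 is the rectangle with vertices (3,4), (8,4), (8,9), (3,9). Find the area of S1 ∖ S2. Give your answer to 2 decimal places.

|S1| = 2.5, |S1∩S2| = 0.3722.
|S1 ∖ S2| = |S1| − |S1∩S2| = 2.5 − 0.3722 = 2.13.

2.13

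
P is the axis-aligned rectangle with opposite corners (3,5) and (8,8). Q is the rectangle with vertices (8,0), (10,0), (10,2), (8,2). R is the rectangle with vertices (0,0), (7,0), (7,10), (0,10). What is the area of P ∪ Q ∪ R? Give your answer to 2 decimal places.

77.00

By inclusion–exclusion:
Individual areas: |P| = 15, |Q| = 4, |R| = 70.
|P∩Q| = 0 (no overlap).
|P∩R|: x∈[3,7], y∈[5,8] → 4·3 = 12.
|Q∩R| = 0 (no overlap).
|P∩Q∩R| = 0.
|P ∪ Q ∪ R| = 89 − 12 + 0 = 77.00.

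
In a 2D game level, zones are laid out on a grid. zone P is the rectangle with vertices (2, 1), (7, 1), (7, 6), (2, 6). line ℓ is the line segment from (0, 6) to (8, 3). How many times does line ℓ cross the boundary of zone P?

The segment meets the boundary at (7,3.375), (2,5.25).

2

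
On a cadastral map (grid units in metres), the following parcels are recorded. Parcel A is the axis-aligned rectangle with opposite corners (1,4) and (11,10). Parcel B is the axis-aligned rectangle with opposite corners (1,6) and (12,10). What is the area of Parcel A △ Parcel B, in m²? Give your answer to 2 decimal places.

24.00

|Parcel A∩Parcel B|: x∈[1,11], y∈[6,10] → 10·4 = 40.
|Parcel A △ Parcel B| = |Parcel A| + |Parcel B| − 2·|Parcel A∩Parcel B| = 60 + 44 − 80 = 24.00.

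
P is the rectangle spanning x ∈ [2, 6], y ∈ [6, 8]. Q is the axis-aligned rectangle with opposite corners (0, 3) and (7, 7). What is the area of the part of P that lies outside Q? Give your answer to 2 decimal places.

|P∩Q|: x∈[2,6], y∈[6,7] → 4·1 = 4.
|P| = 8.
|P ∖ Q| = |P| − |P∩Q| = 8 − 4 = 4.00.

4.00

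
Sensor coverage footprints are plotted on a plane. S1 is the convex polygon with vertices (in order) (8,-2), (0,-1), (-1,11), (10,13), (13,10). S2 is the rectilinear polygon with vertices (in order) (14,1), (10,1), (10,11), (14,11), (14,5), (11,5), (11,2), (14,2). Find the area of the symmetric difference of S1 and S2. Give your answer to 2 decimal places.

|S1| = 153.5, |S2| = 31, |S1∩S2| = 13.3.
|S1 △ S2| = |S1| + |S2| − 2·|S1∩S2| = 153.5 + 31 − 26.6 = 157.90.

157.90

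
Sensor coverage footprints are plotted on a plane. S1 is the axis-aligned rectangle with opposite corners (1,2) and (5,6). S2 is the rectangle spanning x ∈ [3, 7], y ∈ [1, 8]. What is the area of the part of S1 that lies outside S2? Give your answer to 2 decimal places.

|S1∩S2|: x∈[3,5], y∈[2,6] → 2·4 = 8.
|S1| = 16.
|S1 ∖ S2| = |S1| − |S1∩S2| = 16 − 8 = 8.00.

8.00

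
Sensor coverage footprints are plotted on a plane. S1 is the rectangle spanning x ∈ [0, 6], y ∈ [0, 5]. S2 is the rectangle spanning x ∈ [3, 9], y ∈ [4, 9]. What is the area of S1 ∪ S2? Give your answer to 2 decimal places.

57.00

By inclusion–exclusion:
Individual areas: |S1| = 30, |S2| = 30.
|S1∩S2|: x∈[3,6], y∈[4,5] → 3·1 = 3.
|S1 ∪ S2| = 60 − 3 = 57.00.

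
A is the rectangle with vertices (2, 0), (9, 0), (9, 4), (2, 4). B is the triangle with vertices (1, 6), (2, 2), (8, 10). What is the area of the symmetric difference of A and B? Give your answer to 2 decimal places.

41.00

|A| = 28, |B| = 16, |A∩B| = 1.5.
|A △ B| = |A| + |B| − 2·|A∩B| = 28 + 16 − 3 = 41.00.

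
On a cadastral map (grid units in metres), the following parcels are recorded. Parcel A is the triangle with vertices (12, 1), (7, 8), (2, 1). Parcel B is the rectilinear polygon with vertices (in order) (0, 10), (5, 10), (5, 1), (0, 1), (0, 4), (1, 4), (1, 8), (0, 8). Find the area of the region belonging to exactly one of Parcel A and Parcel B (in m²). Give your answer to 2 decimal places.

63.40

|Parcel A| = 35, |Parcel B| = 41, |Parcel A∩Parcel B| = 6.3.
|Parcel A △ Parcel B| = |Parcel A| + |Parcel B| − 2·|Parcel A∩Parcel B| = 35 + 41 − 12.6 = 63.40.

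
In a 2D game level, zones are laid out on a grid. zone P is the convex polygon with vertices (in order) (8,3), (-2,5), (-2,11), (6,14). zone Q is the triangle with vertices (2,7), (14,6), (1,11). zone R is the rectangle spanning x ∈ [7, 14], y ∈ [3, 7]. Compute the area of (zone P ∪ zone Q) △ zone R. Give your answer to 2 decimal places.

|zone P ∪ zone Q| = 84.0459.
|(zone P ∪ zone Q) ∩ zone R| = 5.9692.
|(zone P ∪ zone Q) △ zone R| = 84.0459 + 28 − 11.9385 = 100.11.

100.11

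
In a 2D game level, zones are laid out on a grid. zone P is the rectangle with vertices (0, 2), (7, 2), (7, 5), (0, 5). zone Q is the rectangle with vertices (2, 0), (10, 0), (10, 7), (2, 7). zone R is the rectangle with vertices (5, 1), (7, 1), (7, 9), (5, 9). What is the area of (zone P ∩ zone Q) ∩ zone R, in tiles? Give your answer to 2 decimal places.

6.00

The region (zone P ∩ zone Q) ∩ zone R is the polygon with vertices (7,2), (5,2), (5,5), (7,5).
By the shoelace formula its area is 6.00.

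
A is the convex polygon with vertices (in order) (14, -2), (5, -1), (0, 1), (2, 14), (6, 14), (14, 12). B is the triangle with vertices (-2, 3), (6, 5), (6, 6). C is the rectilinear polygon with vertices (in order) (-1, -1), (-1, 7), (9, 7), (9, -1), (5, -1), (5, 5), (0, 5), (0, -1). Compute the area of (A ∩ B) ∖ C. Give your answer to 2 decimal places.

|A ∩ B| = 3.6327.
|(A ∩ B) ∩ C| = 1.4583.
|(A ∩ B) ∖ C| = 3.6327 − 1.4583 = 2.17.

2.17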